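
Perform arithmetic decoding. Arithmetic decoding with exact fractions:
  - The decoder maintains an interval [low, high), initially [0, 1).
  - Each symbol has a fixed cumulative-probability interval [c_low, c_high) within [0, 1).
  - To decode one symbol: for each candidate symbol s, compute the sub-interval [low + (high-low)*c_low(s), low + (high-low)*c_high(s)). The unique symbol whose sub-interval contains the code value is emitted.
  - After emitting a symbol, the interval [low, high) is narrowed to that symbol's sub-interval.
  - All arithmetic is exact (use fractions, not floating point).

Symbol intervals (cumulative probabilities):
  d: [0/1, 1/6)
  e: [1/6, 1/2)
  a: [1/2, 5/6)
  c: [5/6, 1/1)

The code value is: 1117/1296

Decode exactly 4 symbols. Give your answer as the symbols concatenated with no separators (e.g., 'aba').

Answer: cedd

Derivation:
Step 1: interval [0/1, 1/1), width = 1/1 - 0/1 = 1/1
  'd': [0/1 + 1/1*0/1, 0/1 + 1/1*1/6) = [0/1, 1/6)
  'e': [0/1 + 1/1*1/6, 0/1 + 1/1*1/2) = [1/6, 1/2)
  'a': [0/1 + 1/1*1/2, 0/1 + 1/1*5/6) = [1/2, 5/6)
  'c': [0/1 + 1/1*5/6, 0/1 + 1/1*1/1) = [5/6, 1/1) <- contains code 1117/1296
  emit 'c', narrow to [5/6, 1/1)
Step 2: interval [5/6, 1/1), width = 1/1 - 5/6 = 1/6
  'd': [5/6 + 1/6*0/1, 5/6 + 1/6*1/6) = [5/6, 31/36)
  'e': [5/6 + 1/6*1/6, 5/6 + 1/6*1/2) = [31/36, 11/12) <- contains code 1117/1296
  'a': [5/6 + 1/6*1/2, 5/6 + 1/6*5/6) = [11/12, 35/36)
  'c': [5/6 + 1/6*5/6, 5/6 + 1/6*1/1) = [35/36, 1/1)
  emit 'e', narrow to [31/36, 11/12)
Step 3: interval [31/36, 11/12), width = 11/12 - 31/36 = 1/18
  'd': [31/36 + 1/18*0/1, 31/36 + 1/18*1/6) = [31/36, 47/54) <- contains code 1117/1296
  'e': [31/36 + 1/18*1/6, 31/36 + 1/18*1/2) = [47/54, 8/9)
  'a': [31/36 + 1/18*1/2, 31/36 + 1/18*5/6) = [8/9, 49/54)
  'c': [31/36 + 1/18*5/6, 31/36 + 1/18*1/1) = [49/54, 11/12)
  emit 'd', narrow to [31/36, 47/54)
Step 4: interval [31/36, 47/54), width = 47/54 - 31/36 = 1/108
  'd': [31/36 + 1/108*0/1, 31/36 + 1/108*1/6) = [31/36, 559/648) <- contains code 1117/1296
  'e': [31/36 + 1/108*1/6, 31/36 + 1/108*1/2) = [559/648, 187/216)
  'a': [31/36 + 1/108*1/2, 31/36 + 1/108*5/6) = [187/216, 563/648)
  'c': [31/36 + 1/108*5/6, 31/36 + 1/108*1/1) = [563/648, 47/54)
  emit 'd', narrow to [31/36, 559/648)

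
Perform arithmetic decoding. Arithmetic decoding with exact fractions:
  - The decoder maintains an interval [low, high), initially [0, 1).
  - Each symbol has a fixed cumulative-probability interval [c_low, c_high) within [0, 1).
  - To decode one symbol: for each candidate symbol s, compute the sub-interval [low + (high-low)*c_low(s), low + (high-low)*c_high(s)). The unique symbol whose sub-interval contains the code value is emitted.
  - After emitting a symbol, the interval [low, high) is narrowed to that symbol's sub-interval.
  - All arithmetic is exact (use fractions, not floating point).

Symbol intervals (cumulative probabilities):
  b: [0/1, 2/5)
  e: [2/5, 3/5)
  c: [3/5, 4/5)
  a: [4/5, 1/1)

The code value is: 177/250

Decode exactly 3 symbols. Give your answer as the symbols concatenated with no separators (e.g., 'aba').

Step 1: interval [0/1, 1/1), width = 1/1 - 0/1 = 1/1
  'b': [0/1 + 1/1*0/1, 0/1 + 1/1*2/5) = [0/1, 2/5)
  'e': [0/1 + 1/1*2/5, 0/1 + 1/1*3/5) = [2/5, 3/5)
  'c': [0/1 + 1/1*3/5, 0/1 + 1/1*4/5) = [3/5, 4/5) <- contains code 177/250
  'a': [0/1 + 1/1*4/5, 0/1 + 1/1*1/1) = [4/5, 1/1)
  emit 'c', narrow to [3/5, 4/5)
Step 2: interval [3/5, 4/5), width = 4/5 - 3/5 = 1/5
  'b': [3/5 + 1/5*0/1, 3/5 + 1/5*2/5) = [3/5, 17/25)
  'e': [3/5 + 1/5*2/5, 3/5 + 1/5*3/5) = [17/25, 18/25) <- contains code 177/250
  'c': [3/5 + 1/5*3/5, 3/5 + 1/5*4/5) = [18/25, 19/25)
  'a': [3/5 + 1/5*4/5, 3/5 + 1/5*1/1) = [19/25, 4/5)
  emit 'e', narrow to [17/25, 18/25)
Step 3: interval [17/25, 18/25), width = 18/25 - 17/25 = 1/25
  'b': [17/25 + 1/25*0/1, 17/25 + 1/25*2/5) = [17/25, 87/125)
  'e': [17/25 + 1/25*2/5, 17/25 + 1/25*3/5) = [87/125, 88/125)
  'c': [17/25 + 1/25*3/5, 17/25 + 1/25*4/5) = [88/125, 89/125) <- contains code 177/250
  'a': [17/25 + 1/25*4/5, 17/25 + 1/25*1/1) = [89/125, 18/25)
  emit 'c', narrow to [88/125, 89/125)

Answer: cec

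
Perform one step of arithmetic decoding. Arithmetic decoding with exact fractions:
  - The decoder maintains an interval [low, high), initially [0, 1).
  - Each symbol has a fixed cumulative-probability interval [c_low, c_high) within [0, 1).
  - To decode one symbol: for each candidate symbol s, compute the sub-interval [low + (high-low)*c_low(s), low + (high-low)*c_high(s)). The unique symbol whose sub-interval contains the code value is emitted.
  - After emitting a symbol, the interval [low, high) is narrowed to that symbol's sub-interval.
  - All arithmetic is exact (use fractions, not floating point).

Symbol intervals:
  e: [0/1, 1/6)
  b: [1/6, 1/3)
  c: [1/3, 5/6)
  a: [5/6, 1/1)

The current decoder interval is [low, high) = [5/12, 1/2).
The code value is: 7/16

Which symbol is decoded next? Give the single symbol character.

Answer: b

Derivation:
Interval width = high − low = 1/2 − 5/12 = 1/12
Scaled code = (code − low) / width = (7/16 − 5/12) / 1/12 = 1/4
  e: [0/1, 1/6) 
  b: [1/6, 1/3) ← scaled code falls here ✓
  c: [1/3, 5/6) 
  a: [5/6, 1/1) 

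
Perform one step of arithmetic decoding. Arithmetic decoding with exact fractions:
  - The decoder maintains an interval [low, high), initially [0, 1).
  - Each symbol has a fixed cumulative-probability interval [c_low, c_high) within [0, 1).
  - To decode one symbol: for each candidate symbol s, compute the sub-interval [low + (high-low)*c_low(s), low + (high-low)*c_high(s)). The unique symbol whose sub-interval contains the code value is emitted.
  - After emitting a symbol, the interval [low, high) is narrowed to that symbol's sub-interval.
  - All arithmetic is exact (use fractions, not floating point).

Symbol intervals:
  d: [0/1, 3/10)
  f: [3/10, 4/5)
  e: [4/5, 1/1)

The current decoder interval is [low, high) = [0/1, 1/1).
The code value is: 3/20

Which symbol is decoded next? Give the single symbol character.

Interval width = high − low = 1/1 − 0/1 = 1/1
Scaled code = (code − low) / width = (3/20 − 0/1) / 1/1 = 3/20
  d: [0/1, 3/10) ← scaled code falls here ✓
  f: [3/10, 4/5) 
  e: [4/5, 1/1) 

Answer: d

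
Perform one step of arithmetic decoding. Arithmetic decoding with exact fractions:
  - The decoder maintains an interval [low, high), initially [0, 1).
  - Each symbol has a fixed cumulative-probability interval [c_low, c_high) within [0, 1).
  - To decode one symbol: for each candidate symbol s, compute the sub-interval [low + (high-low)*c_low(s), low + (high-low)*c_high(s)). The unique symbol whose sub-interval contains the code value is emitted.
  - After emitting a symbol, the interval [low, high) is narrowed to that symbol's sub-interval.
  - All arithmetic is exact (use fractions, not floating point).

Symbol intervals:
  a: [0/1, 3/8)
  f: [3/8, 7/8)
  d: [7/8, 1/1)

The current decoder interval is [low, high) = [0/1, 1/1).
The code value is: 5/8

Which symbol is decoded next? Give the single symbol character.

Interval width = high − low = 1/1 − 0/1 = 1/1
Scaled code = (code − low) / width = (5/8 − 0/1) / 1/1 = 5/8
  a: [0/1, 3/8) 
  f: [3/8, 7/8) ← scaled code falls here ✓
  d: [7/8, 1/1) 

Answer: f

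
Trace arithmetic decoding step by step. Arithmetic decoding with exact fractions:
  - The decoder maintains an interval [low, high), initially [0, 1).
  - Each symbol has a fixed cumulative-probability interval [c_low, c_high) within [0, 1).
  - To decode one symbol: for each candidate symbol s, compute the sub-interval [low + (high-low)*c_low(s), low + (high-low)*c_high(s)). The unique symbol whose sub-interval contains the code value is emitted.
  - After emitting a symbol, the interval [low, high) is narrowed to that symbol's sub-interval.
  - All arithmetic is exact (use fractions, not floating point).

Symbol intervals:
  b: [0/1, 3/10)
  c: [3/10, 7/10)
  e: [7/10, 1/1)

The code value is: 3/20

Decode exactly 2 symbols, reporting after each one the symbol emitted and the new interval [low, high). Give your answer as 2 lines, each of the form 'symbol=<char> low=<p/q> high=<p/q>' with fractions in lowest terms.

Step 1: interval [0/1, 1/1), width = 1/1 - 0/1 = 1/1
  'b': [0/1 + 1/1*0/1, 0/1 + 1/1*3/10) = [0/1, 3/10) <- contains code 3/20
  'c': [0/1 + 1/1*3/10, 0/1 + 1/1*7/10) = [3/10, 7/10)
  'e': [0/1 + 1/1*7/10, 0/1 + 1/1*1/1) = [7/10, 1/1)
  emit 'b', narrow to [0/1, 3/10)
Step 2: interval [0/1, 3/10), width = 3/10 - 0/1 = 3/10
  'b': [0/1 + 3/10*0/1, 0/1 + 3/10*3/10) = [0/1, 9/100)
  'c': [0/1 + 3/10*3/10, 0/1 + 3/10*7/10) = [9/100, 21/100) <- contains code 3/20
  'e': [0/1 + 3/10*7/10, 0/1 + 3/10*1/1) = [21/100, 3/10)
  emit 'c', narrow to [9/100, 21/100)

Answer: symbol=b low=0/1 high=3/10
symbol=c low=9/100 high=21/100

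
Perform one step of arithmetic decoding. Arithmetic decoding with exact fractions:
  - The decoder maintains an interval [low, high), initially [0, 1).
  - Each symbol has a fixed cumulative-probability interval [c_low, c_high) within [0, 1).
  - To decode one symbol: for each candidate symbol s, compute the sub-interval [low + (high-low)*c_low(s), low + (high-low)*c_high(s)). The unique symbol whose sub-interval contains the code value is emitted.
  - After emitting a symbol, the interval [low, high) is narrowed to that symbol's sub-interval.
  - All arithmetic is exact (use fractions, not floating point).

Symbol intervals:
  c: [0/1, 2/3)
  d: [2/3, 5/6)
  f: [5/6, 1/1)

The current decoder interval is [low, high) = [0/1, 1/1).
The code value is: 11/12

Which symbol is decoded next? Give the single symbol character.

Answer: f

Derivation:
Interval width = high − low = 1/1 − 0/1 = 1/1
Scaled code = (code − low) / width = (11/12 − 0/1) / 1/1 = 11/12
  c: [0/1, 2/3) 
  d: [2/3, 5/6) 
  f: [5/6, 1/1) ← scaled code falls here ✓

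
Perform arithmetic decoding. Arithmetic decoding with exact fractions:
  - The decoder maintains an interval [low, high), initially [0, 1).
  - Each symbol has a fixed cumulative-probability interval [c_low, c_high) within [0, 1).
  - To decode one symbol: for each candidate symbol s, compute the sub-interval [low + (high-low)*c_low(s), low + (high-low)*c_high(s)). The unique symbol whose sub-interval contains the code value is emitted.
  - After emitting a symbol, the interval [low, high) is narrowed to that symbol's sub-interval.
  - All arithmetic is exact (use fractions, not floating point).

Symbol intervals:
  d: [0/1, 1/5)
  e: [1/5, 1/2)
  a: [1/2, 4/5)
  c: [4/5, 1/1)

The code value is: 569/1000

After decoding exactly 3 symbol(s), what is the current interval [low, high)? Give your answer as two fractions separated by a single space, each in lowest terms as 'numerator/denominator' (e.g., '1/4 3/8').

Answer: 14/25 289/500

Derivation:
Step 1: interval [0/1, 1/1), width = 1/1 - 0/1 = 1/1
  'd': [0/1 + 1/1*0/1, 0/1 + 1/1*1/5) = [0/1, 1/5)
  'e': [0/1 + 1/1*1/5, 0/1 + 1/1*1/2) = [1/5, 1/2)
  'a': [0/1 + 1/1*1/2, 0/1 + 1/1*4/5) = [1/2, 4/5) <- contains code 569/1000
  'c': [0/1 + 1/1*4/5, 0/1 + 1/1*1/1) = [4/5, 1/1)
  emit 'a', narrow to [1/2, 4/5)
Step 2: interval [1/2, 4/5), width = 4/5 - 1/2 = 3/10
  'd': [1/2 + 3/10*0/1, 1/2 + 3/10*1/5) = [1/2, 14/25)
  'e': [1/2 + 3/10*1/5, 1/2 + 3/10*1/2) = [14/25, 13/20) <- contains code 569/1000
  'a': [1/2 + 3/10*1/2, 1/2 + 3/10*4/5) = [13/20, 37/50)
  'c': [1/2 + 3/10*4/5, 1/2 + 3/10*1/1) = [37/50, 4/5)
  emit 'e', narrow to [14/25, 13/20)
Step 3: interval [14/25, 13/20), width = 13/20 - 14/25 = 9/100
  'd': [14/25 + 9/100*0/1, 14/25 + 9/100*1/5) = [14/25, 289/500) <- contains code 569/1000
  'e': [14/25 + 9/100*1/5, 14/25 + 9/100*1/2) = [289/500, 121/200)
  'a': [14/25 + 9/100*1/2, 14/25 + 9/100*4/5) = [121/200, 79/125)
  'c': [14/25 + 9/100*4/5, 14/25 + 9/100*1/1) = [79/125, 13/20)
  emit 'd', narrow to [14/25, 289/500)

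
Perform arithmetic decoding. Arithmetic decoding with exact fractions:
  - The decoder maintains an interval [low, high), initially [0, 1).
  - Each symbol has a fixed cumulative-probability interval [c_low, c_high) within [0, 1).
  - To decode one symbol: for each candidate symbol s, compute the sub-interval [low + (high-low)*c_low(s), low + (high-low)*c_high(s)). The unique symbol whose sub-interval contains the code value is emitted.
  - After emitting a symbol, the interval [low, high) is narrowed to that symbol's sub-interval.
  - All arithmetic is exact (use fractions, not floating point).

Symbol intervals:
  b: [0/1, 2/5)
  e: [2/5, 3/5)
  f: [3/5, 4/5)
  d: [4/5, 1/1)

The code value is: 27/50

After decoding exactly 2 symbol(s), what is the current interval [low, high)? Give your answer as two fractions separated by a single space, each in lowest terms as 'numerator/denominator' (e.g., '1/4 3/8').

Answer: 13/25 14/25

Derivation:
Step 1: interval [0/1, 1/1), width = 1/1 - 0/1 = 1/1
  'b': [0/1 + 1/1*0/1, 0/1 + 1/1*2/5) = [0/1, 2/5)
  'e': [0/1 + 1/1*2/5, 0/1 + 1/1*3/5) = [2/5, 3/5) <- contains code 27/50
  'f': [0/1 + 1/1*3/5, 0/1 + 1/1*4/5) = [3/5, 4/5)
  'd': [0/1 + 1/1*4/5, 0/1 + 1/1*1/1) = [4/5, 1/1)
  emit 'e', narrow to [2/5, 3/5)
Step 2: interval [2/5, 3/5), width = 3/5 - 2/5 = 1/5
  'b': [2/5 + 1/5*0/1, 2/5 + 1/5*2/5) = [2/5, 12/25)
  'e': [2/5 + 1/5*2/5, 2/5 + 1/5*3/5) = [12/25, 13/25)
  'f': [2/5 + 1/5*3/5, 2/5 + 1/5*4/5) = [13/25, 14/25) <- contains code 27/50
  'd': [2/5 + 1/5*4/5, 2/5 + 1/5*1/1) = [14/25, 3/5)
  emit 'f', narrow to [13/25, 14/25)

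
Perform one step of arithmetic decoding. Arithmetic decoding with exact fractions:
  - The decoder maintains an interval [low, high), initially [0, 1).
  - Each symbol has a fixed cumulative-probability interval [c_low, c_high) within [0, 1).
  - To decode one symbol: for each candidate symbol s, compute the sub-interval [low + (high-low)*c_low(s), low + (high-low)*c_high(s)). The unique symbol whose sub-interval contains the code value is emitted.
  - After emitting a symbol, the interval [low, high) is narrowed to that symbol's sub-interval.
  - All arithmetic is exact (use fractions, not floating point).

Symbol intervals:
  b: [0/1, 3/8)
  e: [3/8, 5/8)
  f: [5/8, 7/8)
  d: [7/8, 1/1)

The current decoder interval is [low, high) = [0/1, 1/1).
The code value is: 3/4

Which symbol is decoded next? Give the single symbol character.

Answer: f

Derivation:
Interval width = high − low = 1/1 − 0/1 = 1/1
Scaled code = (code − low) / width = (3/4 − 0/1) / 1/1 = 3/4
  b: [0/1, 3/8) 
  e: [3/8, 5/8) 
  f: [5/8, 7/8) ← scaled code falls here ✓
  d: [7/8, 1/1) 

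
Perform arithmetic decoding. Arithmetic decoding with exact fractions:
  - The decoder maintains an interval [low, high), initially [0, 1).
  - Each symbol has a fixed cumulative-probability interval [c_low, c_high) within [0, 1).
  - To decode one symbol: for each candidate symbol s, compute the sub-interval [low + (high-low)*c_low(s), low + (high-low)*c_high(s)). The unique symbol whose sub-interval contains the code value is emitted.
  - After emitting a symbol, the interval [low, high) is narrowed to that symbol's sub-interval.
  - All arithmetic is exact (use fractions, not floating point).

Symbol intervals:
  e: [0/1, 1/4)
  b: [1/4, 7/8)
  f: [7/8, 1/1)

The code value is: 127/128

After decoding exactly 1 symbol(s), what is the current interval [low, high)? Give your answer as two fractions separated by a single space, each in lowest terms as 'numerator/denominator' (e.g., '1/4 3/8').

Step 1: interval [0/1, 1/1), width = 1/1 - 0/1 = 1/1
  'e': [0/1 + 1/1*0/1, 0/1 + 1/1*1/4) = [0/1, 1/4)
  'b': [0/1 + 1/1*1/4, 0/1 + 1/1*7/8) = [1/4, 7/8)
  'f': [0/1 + 1/1*7/8, 0/1 + 1/1*1/1) = [7/8, 1/1) <- contains code 127/128
  emit 'f', narrow to [7/8, 1/1)

Answer: 7/8 1/1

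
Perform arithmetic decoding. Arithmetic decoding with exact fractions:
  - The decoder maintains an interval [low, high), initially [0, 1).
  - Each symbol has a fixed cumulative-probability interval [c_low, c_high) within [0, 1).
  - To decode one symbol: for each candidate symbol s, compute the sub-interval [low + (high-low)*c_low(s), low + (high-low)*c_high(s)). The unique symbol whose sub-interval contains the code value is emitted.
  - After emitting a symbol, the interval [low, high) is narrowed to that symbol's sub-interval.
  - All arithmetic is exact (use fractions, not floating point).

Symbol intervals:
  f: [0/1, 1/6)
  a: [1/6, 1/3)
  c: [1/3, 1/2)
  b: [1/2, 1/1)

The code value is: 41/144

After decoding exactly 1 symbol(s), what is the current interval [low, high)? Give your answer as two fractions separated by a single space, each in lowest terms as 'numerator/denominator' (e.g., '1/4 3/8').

Answer: 1/6 1/3

Derivation:
Step 1: interval [0/1, 1/1), width = 1/1 - 0/1 = 1/1
  'f': [0/1 + 1/1*0/1, 0/1 + 1/1*1/6) = [0/1, 1/6)
  'a': [0/1 + 1/1*1/6, 0/1 + 1/1*1/3) = [1/6, 1/3) <- contains code 41/144
  'c': [0/1 + 1/1*1/3, 0/1 + 1/1*1/2) = [1/3, 1/2)
  'b': [0/1 + 1/1*1/2, 0/1 + 1/1*1/1) = [1/2, 1/1)
  emit 'a', narrow to [1/6, 1/3)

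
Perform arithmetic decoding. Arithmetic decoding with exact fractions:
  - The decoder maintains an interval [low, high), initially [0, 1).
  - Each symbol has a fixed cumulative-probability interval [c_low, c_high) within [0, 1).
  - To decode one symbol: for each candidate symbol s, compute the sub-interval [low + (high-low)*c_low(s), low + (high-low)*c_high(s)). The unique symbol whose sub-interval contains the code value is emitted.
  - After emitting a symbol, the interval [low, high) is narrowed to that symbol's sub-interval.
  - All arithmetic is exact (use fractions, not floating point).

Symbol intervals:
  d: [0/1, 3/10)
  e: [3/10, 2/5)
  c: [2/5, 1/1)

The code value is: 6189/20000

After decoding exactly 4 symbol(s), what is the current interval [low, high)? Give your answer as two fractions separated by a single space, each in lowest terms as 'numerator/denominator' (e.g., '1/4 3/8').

Step 1: interval [0/1, 1/1), width = 1/1 - 0/1 = 1/1
  'd': [0/1 + 1/1*0/1, 0/1 + 1/1*3/10) = [0/1, 3/10)
  'e': [0/1 + 1/1*3/10, 0/1 + 1/1*2/5) = [3/10, 2/5) <- contains code 6189/20000
  'c': [0/1 + 1/1*2/5, 0/1 + 1/1*1/1) = [2/5, 1/1)
  emit 'e', narrow to [3/10, 2/5)
Step 2: interval [3/10, 2/5), width = 2/5 - 3/10 = 1/10
  'd': [3/10 + 1/10*0/1, 3/10 + 1/10*3/10) = [3/10, 33/100) <- contains code 6189/20000
  'e': [3/10 + 1/10*3/10, 3/10 + 1/10*2/5) = [33/100, 17/50)
  'c': [3/10 + 1/10*2/5, 3/10 + 1/10*1/1) = [17/50, 2/5)
  emit 'd', narrow to [3/10, 33/100)
Step 3: interval [3/10, 33/100), width = 33/100 - 3/10 = 3/100
  'd': [3/10 + 3/100*0/1, 3/10 + 3/100*3/10) = [3/10, 309/1000)
  'e': [3/10 + 3/100*3/10, 3/10 + 3/100*2/5) = [309/1000, 39/125) <- contains code 6189/20000
  'c': [3/10 + 3/100*2/5, 3/10 + 3/100*1/1) = [39/125, 33/100)
  emit 'e', narrow to [309/1000, 39/125)
Step 4: interval [309/1000, 39/125), width = 39/125 - 309/1000 = 3/1000
  'd': [309/1000 + 3/1000*0/1, 309/1000 + 3/1000*3/10) = [309/1000, 3099/10000) <- contains code 6189/20000
  'e': [309/1000 + 3/1000*3/10, 309/1000 + 3/1000*2/5) = [3099/10000, 1551/5000)
  'c': [309/1000 + 3/1000*2/5, 309/1000 + 3/1000*1/1) = [1551/5000, 39/125)
  emit 'd', narrow to [309/1000, 3099/10000)

Answer: 309/1000 3099/10000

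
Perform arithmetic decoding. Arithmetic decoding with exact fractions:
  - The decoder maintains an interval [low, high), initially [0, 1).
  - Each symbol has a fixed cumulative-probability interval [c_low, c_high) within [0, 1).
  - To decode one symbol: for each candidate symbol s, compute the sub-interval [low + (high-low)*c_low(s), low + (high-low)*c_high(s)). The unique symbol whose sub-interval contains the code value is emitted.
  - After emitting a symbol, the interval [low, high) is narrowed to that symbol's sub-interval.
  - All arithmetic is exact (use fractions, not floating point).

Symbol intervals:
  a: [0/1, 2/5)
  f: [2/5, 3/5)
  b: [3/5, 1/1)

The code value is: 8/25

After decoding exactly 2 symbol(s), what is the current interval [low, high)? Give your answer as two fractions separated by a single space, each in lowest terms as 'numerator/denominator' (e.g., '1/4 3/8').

Answer: 6/25 2/5

Derivation:
Step 1: interval [0/1, 1/1), width = 1/1 - 0/1 = 1/1
  'a': [0/1 + 1/1*0/1, 0/1 + 1/1*2/5) = [0/1, 2/5) <- contains code 8/25
  'f': [0/1 + 1/1*2/5, 0/1 + 1/1*3/5) = [2/5, 3/5)
  'b': [0/1 + 1/1*3/5, 0/1 + 1/1*1/1) = [3/5, 1/1)
  emit 'a', narrow to [0/1, 2/5)
Step 2: interval [0/1, 2/5), width = 2/5 - 0/1 = 2/5
  'a': [0/1 + 2/5*0/1, 0/1 + 2/5*2/5) = [0/1, 4/25)
  'f': [0/1 + 2/5*2/5, 0/1 + 2/5*3/5) = [4/25, 6/25)
  'b': [0/1 + 2/5*3/5, 0/1 + 2/5*1/1) = [6/25, 2/5) <- contains code 8/25
  emit 'b', narrow to [6/25, 2/5)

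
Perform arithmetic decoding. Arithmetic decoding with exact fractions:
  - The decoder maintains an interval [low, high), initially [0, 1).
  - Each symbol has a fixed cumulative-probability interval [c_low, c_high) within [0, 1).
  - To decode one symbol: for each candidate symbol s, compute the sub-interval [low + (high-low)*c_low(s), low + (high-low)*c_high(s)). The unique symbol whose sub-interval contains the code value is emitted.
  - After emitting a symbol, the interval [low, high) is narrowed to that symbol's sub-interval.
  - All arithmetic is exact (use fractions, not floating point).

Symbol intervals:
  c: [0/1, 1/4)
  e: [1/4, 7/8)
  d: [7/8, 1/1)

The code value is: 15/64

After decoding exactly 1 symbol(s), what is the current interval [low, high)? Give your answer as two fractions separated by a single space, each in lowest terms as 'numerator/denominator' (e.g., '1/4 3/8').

Step 1: interval [0/1, 1/1), width = 1/1 - 0/1 = 1/1
  'c': [0/1 + 1/1*0/1, 0/1 + 1/1*1/4) = [0/1, 1/4) <- contains code 15/64
  'e': [0/1 + 1/1*1/4, 0/1 + 1/1*7/8) = [1/4, 7/8)
  'd': [0/1 + 1/1*7/8, 0/1 + 1/1*1/1) = [7/8, 1/1)
  emit 'c', narrow to [0/1, 1/4)

Answer: 0/1 1/4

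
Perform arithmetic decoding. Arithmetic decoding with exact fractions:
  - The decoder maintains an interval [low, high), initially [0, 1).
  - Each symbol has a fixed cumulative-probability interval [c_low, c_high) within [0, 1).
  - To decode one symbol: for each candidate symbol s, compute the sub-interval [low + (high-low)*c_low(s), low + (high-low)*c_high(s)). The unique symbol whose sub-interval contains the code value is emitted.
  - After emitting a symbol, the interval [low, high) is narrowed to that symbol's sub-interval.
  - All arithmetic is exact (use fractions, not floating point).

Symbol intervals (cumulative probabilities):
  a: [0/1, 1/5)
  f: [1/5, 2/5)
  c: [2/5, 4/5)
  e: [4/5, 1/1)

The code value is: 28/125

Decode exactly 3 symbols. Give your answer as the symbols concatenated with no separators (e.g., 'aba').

Answer: fac

Derivation:
Step 1: interval [0/1, 1/1), width = 1/1 - 0/1 = 1/1
  'a': [0/1 + 1/1*0/1, 0/1 + 1/1*1/5) = [0/1, 1/5)
  'f': [0/1 + 1/1*1/5, 0/1 + 1/1*2/5) = [1/5, 2/5) <- contains code 28/125
  'c': [0/1 + 1/1*2/5, 0/1 + 1/1*4/5) = [2/5, 4/5)
  'e': [0/1 + 1/1*4/5, 0/1 + 1/1*1/1) = [4/5, 1/1)
  emit 'f', narrow to [1/5, 2/5)
Step 2: interval [1/5, 2/5), width = 2/5 - 1/5 = 1/5
  'a': [1/5 + 1/5*0/1, 1/5 + 1/5*1/5) = [1/5, 6/25) <- contains code 28/125
  'f': [1/5 + 1/5*1/5, 1/5 + 1/5*2/5) = [6/25, 7/25)
  'c': [1/5 + 1/5*2/5, 1/5 + 1/5*4/5) = [7/25, 9/25)
  'e': [1/5 + 1/5*4/5, 1/5 + 1/5*1/1) = [9/25, 2/5)
  emit 'a', narrow to [1/5, 6/25)
Step 3: interval [1/5, 6/25), width = 6/25 - 1/5 = 1/25
  'a': [1/5 + 1/25*0/1, 1/5 + 1/25*1/5) = [1/5, 26/125)
  'f': [1/5 + 1/25*1/5, 1/5 + 1/25*2/5) = [26/125, 27/125)
  'c': [1/5 + 1/25*2/5, 1/5 + 1/25*4/5) = [27/125, 29/125) <- contains code 28/125
  'e': [1/5 + 1/25*4/5, 1/5 + 1/25*1/1) = [29/125, 6/25)
  emit 'c', narrow to [27/125, 29/125)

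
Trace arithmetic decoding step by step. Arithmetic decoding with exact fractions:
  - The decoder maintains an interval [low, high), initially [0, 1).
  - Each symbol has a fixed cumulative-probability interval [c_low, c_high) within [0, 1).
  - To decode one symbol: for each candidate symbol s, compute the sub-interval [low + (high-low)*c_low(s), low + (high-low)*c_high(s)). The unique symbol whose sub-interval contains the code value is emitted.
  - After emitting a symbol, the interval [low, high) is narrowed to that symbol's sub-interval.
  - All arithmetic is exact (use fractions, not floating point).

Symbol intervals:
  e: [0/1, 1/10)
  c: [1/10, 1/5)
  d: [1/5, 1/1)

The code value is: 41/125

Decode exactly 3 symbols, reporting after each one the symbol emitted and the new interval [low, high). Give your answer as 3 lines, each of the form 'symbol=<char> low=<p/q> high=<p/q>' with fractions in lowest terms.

Step 1: interval [0/1, 1/1), width = 1/1 - 0/1 = 1/1
  'e': [0/1 + 1/1*0/1, 0/1 + 1/1*1/10) = [0/1, 1/10)
  'c': [0/1 + 1/1*1/10, 0/1 + 1/1*1/5) = [1/10, 1/5)
  'd': [0/1 + 1/1*1/5, 0/1 + 1/1*1/1) = [1/5, 1/1) <- contains code 41/125
  emit 'd', narrow to [1/5, 1/1)
Step 2: interval [1/5, 1/1), width = 1/1 - 1/5 = 4/5
  'e': [1/5 + 4/5*0/1, 1/5 + 4/5*1/10) = [1/5, 7/25)
  'c': [1/5 + 4/5*1/10, 1/5 + 4/5*1/5) = [7/25, 9/25) <- contains code 41/125
  'd': [1/5 + 4/5*1/5, 1/5 + 4/5*1/1) = [9/25, 1/1)
  emit 'c', narrow to [7/25, 9/25)
Step 3: interval [7/25, 9/25), width = 9/25 - 7/25 = 2/25
  'e': [7/25 + 2/25*0/1, 7/25 + 2/25*1/10) = [7/25, 36/125)
  'c': [7/25 + 2/25*1/10, 7/25 + 2/25*1/5) = [36/125, 37/125)
  'd': [7/25 + 2/25*1/5, 7/25 + 2/25*1/1) = [37/125, 9/25) <- contains code 41/125
  emit 'd', narrow to [37/125, 9/25)

Answer: symbol=d low=1/5 high=1/1
symbol=c low=7/25 high=9/25
symbol=d low=37/125 high=9/25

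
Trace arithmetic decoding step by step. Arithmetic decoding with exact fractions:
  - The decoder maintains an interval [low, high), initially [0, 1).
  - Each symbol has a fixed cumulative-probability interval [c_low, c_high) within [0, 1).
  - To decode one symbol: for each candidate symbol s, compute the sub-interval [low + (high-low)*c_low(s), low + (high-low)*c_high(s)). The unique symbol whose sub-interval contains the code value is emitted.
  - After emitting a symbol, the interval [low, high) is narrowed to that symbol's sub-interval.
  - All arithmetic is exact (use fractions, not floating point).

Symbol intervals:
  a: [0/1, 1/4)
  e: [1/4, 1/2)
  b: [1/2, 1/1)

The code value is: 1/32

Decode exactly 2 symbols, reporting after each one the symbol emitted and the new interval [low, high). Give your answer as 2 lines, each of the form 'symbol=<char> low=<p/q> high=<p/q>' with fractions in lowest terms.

Step 1: interval [0/1, 1/1), width = 1/1 - 0/1 = 1/1
  'a': [0/1 + 1/1*0/1, 0/1 + 1/1*1/4) = [0/1, 1/4) <- contains code 1/32
  'e': [0/1 + 1/1*1/4, 0/1 + 1/1*1/2) = [1/4, 1/2)
  'b': [0/1 + 1/1*1/2, 0/1 + 1/1*1/1) = [1/2, 1/1)
  emit 'a', narrow to [0/1, 1/4)
Step 2: interval [0/1, 1/4), width = 1/4 - 0/1 = 1/4
  'a': [0/1 + 1/4*0/1, 0/1 + 1/4*1/4) = [0/1, 1/16) <- contains code 1/32
  'e': [0/1 + 1/4*1/4, 0/1 + 1/4*1/2) = [1/16, 1/8)
  'b': [0/1 + 1/4*1/2, 0/1 + 1/4*1/1) = [1/8, 1/4)
  emit 'a', narrow to [0/1, 1/16)

Answer: symbol=a low=0/1 high=1/4
symbol=a low=0/1 high=1/16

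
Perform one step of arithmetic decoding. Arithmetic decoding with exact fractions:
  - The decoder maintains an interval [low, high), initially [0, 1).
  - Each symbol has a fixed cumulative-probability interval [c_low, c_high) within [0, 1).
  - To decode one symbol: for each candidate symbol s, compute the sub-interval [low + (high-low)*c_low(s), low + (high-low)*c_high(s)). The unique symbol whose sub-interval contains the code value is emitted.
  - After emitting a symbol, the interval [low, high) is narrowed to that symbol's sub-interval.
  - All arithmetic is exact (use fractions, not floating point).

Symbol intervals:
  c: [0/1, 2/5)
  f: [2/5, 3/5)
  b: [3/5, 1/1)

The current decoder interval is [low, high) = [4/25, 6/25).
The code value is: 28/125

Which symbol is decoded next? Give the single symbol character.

Answer: b

Derivation:
Interval width = high − low = 6/25 − 4/25 = 2/25
Scaled code = (code − low) / width = (28/125 − 4/25) / 2/25 = 4/5
  c: [0/1, 2/5) 
  f: [2/5, 3/5) 
  b: [3/5, 1/1) ← scaled code falls here ✓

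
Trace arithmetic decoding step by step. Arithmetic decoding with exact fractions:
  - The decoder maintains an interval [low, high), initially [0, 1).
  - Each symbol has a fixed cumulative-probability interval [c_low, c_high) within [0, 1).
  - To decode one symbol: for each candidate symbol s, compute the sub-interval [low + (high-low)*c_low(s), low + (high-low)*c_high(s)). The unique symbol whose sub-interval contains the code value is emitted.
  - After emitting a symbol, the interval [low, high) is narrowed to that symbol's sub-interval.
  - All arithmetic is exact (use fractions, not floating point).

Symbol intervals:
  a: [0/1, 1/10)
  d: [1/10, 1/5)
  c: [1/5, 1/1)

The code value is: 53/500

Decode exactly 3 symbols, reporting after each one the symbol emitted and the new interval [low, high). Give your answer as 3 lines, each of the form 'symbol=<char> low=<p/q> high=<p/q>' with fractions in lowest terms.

Answer: symbol=d low=1/10 high=1/5
symbol=a low=1/10 high=11/100
symbol=c low=51/500 high=11/100

Derivation:
Step 1: interval [0/1, 1/1), width = 1/1 - 0/1 = 1/1
  'a': [0/1 + 1/1*0/1, 0/1 + 1/1*1/10) = [0/1, 1/10)
  'd': [0/1 + 1/1*1/10, 0/1 + 1/1*1/5) = [1/10, 1/5) <- contains code 53/500
  'c': [0/1 + 1/1*1/5, 0/1 + 1/1*1/1) = [1/5, 1/1)
  emit 'd', narrow to [1/10, 1/5)
Step 2: interval [1/10, 1/5), width = 1/5 - 1/10 = 1/10
  'a': [1/10 + 1/10*0/1, 1/10 + 1/10*1/10) = [1/10, 11/100) <- contains code 53/500
  'd': [1/10 + 1/10*1/10, 1/10 + 1/10*1/5) = [11/100, 3/25)
  'c': [1/10 + 1/10*1/5, 1/10 + 1/10*1/1) = [3/25, 1/5)
  emit 'a', narrow to [1/10, 11/100)
Step 3: interval [1/10, 11/100), width = 11/100 - 1/10 = 1/100
  'a': [1/10 + 1/100*0/1, 1/10 + 1/100*1/10) = [1/10, 101/1000)
  'd': [1/10 + 1/100*1/10, 1/10 + 1/100*1/5) = [101/1000, 51/500)
  'c': [1/10 + 1/100*1/5, 1/10 + 1/100*1/1) = [51/500, 11/100) <- contains code 53/500
  emit 'c', narrow to [51/500, 11/100)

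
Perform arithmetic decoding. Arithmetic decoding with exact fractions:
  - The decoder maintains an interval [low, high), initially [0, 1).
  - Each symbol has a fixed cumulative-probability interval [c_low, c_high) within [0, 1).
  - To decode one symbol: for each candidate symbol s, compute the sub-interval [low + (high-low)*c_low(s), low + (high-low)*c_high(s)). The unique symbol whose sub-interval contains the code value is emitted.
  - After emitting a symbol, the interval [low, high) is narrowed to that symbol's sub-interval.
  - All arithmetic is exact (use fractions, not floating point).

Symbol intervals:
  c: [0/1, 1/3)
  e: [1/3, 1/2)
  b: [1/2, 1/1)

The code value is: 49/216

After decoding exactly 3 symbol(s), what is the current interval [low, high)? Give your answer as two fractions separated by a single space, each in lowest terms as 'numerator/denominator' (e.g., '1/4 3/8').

Step 1: interval [0/1, 1/1), width = 1/1 - 0/1 = 1/1
  'c': [0/1 + 1/1*0/1, 0/1 + 1/1*1/3) = [0/1, 1/3) <- contains code 49/216
  'e': [0/1 + 1/1*1/3, 0/1 + 1/1*1/2) = [1/3, 1/2)
  'b': [0/1 + 1/1*1/2, 0/1 + 1/1*1/1) = [1/2, 1/1)
  emit 'c', narrow to [0/1, 1/3)
Step 2: interval [0/1, 1/3), width = 1/3 - 0/1 = 1/3
  'c': [0/1 + 1/3*0/1, 0/1 + 1/3*1/3) = [0/1, 1/9)
  'e': [0/1 + 1/3*1/3, 0/1 + 1/3*1/2) = [1/9, 1/6)
  'b': [0/1 + 1/3*1/2, 0/1 + 1/3*1/1) = [1/6, 1/3) <- contains code 49/216
  emit 'b', narrow to [1/6, 1/3)
Step 3: interval [1/6, 1/3), width = 1/3 - 1/6 = 1/6
  'c': [1/6 + 1/6*0/1, 1/6 + 1/6*1/3) = [1/6, 2/9)
  'e': [1/6 + 1/6*1/3, 1/6 + 1/6*1/2) = [2/9, 1/4) <- contains code 49/216
  'b': [1/6 + 1/6*1/2, 1/6 + 1/6*1/1) = [1/4, 1/3)
  emit 'e', narrow to [2/9, 1/4)

Answer: 2/9 1/4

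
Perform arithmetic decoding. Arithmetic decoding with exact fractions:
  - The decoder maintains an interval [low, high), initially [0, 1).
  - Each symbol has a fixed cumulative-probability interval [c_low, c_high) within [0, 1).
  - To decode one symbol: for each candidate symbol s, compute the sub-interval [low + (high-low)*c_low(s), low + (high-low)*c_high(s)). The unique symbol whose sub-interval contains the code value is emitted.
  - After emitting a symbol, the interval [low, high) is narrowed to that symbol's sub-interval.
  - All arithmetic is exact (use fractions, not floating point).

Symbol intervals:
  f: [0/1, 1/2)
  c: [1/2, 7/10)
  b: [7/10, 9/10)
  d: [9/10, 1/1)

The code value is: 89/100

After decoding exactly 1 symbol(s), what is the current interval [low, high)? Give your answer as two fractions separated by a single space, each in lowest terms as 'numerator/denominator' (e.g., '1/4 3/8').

Step 1: interval [0/1, 1/1), width = 1/1 - 0/1 = 1/1
  'f': [0/1 + 1/1*0/1, 0/1 + 1/1*1/2) = [0/1, 1/2)
  'c': [0/1 + 1/1*1/2, 0/1 + 1/1*7/10) = [1/2, 7/10)
  'b': [0/1 + 1/1*7/10, 0/1 + 1/1*9/10) = [7/10, 9/10) <- contains code 89/100
  'd': [0/1 + 1/1*9/10, 0/1 + 1/1*1/1) = [9/10, 1/1)
  emit 'b', narrow to [7/10, 9/10)

Answer: 7/10 9/10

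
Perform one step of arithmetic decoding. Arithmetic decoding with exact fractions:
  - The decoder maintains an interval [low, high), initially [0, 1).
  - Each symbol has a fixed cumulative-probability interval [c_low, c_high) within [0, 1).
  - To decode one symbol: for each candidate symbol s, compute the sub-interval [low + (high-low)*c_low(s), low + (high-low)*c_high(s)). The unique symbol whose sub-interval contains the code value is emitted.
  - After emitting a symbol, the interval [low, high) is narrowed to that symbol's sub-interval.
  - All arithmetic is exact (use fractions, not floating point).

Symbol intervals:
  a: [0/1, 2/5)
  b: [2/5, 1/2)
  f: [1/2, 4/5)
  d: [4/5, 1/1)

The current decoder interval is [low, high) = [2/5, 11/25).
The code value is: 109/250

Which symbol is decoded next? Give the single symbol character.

Interval width = high − low = 11/25 − 2/5 = 1/25
Scaled code = (code − low) / width = (109/250 − 2/5) / 1/25 = 9/10
  a: [0/1, 2/5) 
  b: [2/5, 1/2) 
  f: [1/2, 4/5) 
  d: [4/5, 1/1) ← scaled code falls here ✓

Answer: d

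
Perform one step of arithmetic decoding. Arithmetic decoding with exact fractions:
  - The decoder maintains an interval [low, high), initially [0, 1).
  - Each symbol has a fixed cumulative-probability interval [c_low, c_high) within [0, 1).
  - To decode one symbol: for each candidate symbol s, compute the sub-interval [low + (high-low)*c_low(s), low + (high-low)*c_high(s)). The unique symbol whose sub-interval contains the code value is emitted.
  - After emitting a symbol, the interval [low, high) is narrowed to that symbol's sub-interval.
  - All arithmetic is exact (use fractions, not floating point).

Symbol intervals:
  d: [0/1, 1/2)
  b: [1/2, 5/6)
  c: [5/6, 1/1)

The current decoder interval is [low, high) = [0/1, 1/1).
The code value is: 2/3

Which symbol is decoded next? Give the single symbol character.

Interval width = high − low = 1/1 − 0/1 = 1/1
Scaled code = (code − low) / width = (2/3 − 0/1) / 1/1 = 2/3
  d: [0/1, 1/2) 
  b: [1/2, 5/6) ← scaled code falls here ✓
  c: [5/6, 1/1) 

Answer: b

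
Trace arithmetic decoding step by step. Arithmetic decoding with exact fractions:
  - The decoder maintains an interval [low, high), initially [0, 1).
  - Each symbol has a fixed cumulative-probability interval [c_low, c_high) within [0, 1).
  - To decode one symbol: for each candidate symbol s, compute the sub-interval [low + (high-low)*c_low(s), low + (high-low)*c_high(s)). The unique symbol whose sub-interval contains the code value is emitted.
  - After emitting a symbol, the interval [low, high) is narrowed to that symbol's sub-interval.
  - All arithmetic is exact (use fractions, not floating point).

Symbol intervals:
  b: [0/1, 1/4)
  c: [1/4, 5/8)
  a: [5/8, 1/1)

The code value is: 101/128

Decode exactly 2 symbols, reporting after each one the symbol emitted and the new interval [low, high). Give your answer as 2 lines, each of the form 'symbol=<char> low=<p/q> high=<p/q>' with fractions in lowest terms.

Step 1: interval [0/1, 1/1), width = 1/1 - 0/1 = 1/1
  'b': [0/1 + 1/1*0/1, 0/1 + 1/1*1/4) = [0/1, 1/4)
  'c': [0/1 + 1/1*1/4, 0/1 + 1/1*5/8) = [1/4, 5/8)
  'a': [0/1 + 1/1*5/8, 0/1 + 1/1*1/1) = [5/8, 1/1) <- contains code 101/128
  emit 'a', narrow to [5/8, 1/1)
Step 2: interval [5/8, 1/1), width = 1/1 - 5/8 = 3/8
  'b': [5/8 + 3/8*0/1, 5/8 + 3/8*1/4) = [5/8, 23/32)
  'c': [5/8 + 3/8*1/4, 5/8 + 3/8*5/8) = [23/32, 55/64) <- contains code 101/128
  'a': [5/8 + 3/8*5/8, 5/8 + 3/8*1/1) = [55/64, 1/1)
  emit 'c', narrow to [23/32, 55/64)

Answer: symbol=a low=5/8 high=1/1
symbol=c low=23/32 high=55/64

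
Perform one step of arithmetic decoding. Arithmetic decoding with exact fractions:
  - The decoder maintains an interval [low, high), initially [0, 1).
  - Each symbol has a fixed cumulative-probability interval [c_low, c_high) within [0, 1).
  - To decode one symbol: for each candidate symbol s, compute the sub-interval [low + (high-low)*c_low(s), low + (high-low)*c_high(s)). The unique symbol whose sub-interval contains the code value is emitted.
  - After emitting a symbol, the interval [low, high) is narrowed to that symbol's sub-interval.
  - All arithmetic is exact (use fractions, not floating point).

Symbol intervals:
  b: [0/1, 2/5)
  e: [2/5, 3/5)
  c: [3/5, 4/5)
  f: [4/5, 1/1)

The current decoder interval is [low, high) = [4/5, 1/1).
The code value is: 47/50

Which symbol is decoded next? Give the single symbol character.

Answer: c

Derivation:
Interval width = high − low = 1/1 − 4/5 = 1/5
Scaled code = (code − low) / width = (47/50 − 4/5) / 1/5 = 7/10
  b: [0/1, 2/5) 
  e: [2/5, 3/5) 
  c: [3/5, 4/5) ← scaled code falls here ✓
  f: [4/5, 1/1) 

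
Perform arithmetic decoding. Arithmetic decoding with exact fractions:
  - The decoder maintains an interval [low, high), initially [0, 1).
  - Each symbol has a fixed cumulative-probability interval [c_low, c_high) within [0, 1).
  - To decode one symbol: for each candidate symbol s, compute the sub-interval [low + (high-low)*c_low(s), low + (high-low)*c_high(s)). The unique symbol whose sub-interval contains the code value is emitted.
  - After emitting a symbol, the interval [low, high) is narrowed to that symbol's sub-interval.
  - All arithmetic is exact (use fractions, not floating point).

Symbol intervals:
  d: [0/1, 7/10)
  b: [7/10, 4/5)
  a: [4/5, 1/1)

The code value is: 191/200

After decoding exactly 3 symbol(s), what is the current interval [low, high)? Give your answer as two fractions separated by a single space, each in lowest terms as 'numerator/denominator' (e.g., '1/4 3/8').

Step 1: interval [0/1, 1/1), width = 1/1 - 0/1 = 1/1
  'd': [0/1 + 1/1*0/1, 0/1 + 1/1*7/10) = [0/1, 7/10)
  'b': [0/1 + 1/1*7/10, 0/1 + 1/1*4/5) = [7/10, 4/5)
  'a': [0/1 + 1/1*4/5, 0/1 + 1/1*1/1) = [4/5, 1/1) <- contains code 191/200
  emit 'a', narrow to [4/5, 1/1)
Step 2: interval [4/5, 1/1), width = 1/1 - 4/5 = 1/5
  'd': [4/5 + 1/5*0/1, 4/5 + 1/5*7/10) = [4/5, 47/50)
  'b': [4/5 + 1/5*7/10, 4/5 + 1/5*4/5) = [47/50, 24/25) <- contains code 191/200
  'a': [4/5 + 1/5*4/5, 4/5 + 1/5*1/1) = [24/25, 1/1)
  emit 'b', narrow to [47/50, 24/25)
Step 3: interval [47/50, 24/25), width = 24/25 - 47/50 = 1/50
  'd': [47/50 + 1/50*0/1, 47/50 + 1/50*7/10) = [47/50, 477/500)
  'b': [47/50 + 1/50*7/10, 47/50 + 1/50*4/5) = [477/500, 239/250) <- contains code 191/200
  'a': [47/50 + 1/50*4/5, 47/50 + 1/50*1/1) = [239/250, 24/25)
  emit 'b', narrow to [477/500, 239/250)

Answer: 477/500 239/250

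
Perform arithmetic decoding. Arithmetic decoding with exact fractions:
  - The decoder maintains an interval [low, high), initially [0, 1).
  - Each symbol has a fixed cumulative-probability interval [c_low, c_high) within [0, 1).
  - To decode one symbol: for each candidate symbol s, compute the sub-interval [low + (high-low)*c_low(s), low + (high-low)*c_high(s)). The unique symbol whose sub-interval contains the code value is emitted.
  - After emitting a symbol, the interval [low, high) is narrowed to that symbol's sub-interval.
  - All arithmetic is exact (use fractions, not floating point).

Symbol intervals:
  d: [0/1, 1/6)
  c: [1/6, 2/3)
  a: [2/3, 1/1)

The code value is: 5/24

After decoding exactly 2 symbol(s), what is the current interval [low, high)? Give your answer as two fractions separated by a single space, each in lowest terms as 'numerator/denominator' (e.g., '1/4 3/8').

Step 1: interval [0/1, 1/1), width = 1/1 - 0/1 = 1/1
  'd': [0/1 + 1/1*0/1, 0/1 + 1/1*1/6) = [0/1, 1/6)
  'c': [0/1 + 1/1*1/6, 0/1 + 1/1*2/3) = [1/6, 2/3) <- contains code 5/24
  'a': [0/1 + 1/1*2/3, 0/1 + 1/1*1/1) = [2/3, 1/1)
  emit 'c', narrow to [1/6, 2/3)
Step 2: interval [1/6, 2/3), width = 2/3 - 1/6 = 1/2
  'd': [1/6 + 1/2*0/1, 1/6 + 1/2*1/6) = [1/6, 1/4) <- contains code 5/24
  'c': [1/6 + 1/2*1/6, 1/6 + 1/2*2/3) = [1/4, 1/2)
  'a': [1/6 + 1/2*2/3, 1/6 + 1/2*1/1) = [1/2, 2/3)
  emit 'd', narrow to [1/6, 1/4)

Answer: 1/6 1/4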